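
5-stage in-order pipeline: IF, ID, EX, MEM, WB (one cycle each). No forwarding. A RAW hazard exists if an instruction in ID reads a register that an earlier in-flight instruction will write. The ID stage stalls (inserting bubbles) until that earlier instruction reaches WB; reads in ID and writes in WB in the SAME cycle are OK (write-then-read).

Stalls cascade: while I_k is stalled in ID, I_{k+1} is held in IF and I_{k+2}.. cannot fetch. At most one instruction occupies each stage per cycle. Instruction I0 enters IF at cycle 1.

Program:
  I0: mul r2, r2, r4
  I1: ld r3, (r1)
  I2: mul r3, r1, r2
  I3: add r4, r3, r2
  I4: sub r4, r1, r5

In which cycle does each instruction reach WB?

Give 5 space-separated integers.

Answer: 5 6 8 11 12

Derivation:
I0 mul r2 <- r2,r4: IF@1 ID@2 stall=0 (-) EX@3 MEM@4 WB@5
I1 ld r3 <- r1: IF@2 ID@3 stall=0 (-) EX@4 MEM@5 WB@6
I2 mul r3 <- r1,r2: IF@3 ID@4 stall=1 (RAW on I0.r2 (WB@5)) EX@6 MEM@7 WB@8
I3 add r4 <- r3,r2: IF@4 ID@6 stall=2 (RAW on I2.r3 (WB@8)) EX@9 MEM@10 WB@11
I4 sub r4 <- r1,r5: IF@6 ID@9 stall=0 (-) EX@10 MEM@11 WB@12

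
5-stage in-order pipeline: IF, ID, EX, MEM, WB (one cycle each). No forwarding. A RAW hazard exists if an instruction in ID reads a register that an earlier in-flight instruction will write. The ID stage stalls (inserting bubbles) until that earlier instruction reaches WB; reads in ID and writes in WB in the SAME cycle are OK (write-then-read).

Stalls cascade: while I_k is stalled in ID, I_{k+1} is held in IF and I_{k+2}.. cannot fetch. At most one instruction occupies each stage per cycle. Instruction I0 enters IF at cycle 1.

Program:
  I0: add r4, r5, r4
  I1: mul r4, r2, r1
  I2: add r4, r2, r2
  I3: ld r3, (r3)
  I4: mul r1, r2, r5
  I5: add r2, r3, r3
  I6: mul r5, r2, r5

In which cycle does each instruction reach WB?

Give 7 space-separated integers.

I0 add r4 <- r5,r4: IF@1 ID@2 stall=0 (-) EX@3 MEM@4 WB@5
I1 mul r4 <- r2,r1: IF@2 ID@3 stall=0 (-) EX@4 MEM@5 WB@6
I2 add r4 <- r2,r2: IF@3 ID@4 stall=0 (-) EX@5 MEM@6 WB@7
I3 ld r3 <- r3: IF@4 ID@5 stall=0 (-) EX@6 MEM@7 WB@8
I4 mul r1 <- r2,r5: IF@5 ID@6 stall=0 (-) EX@7 MEM@8 WB@9
I5 add r2 <- r3,r3: IF@6 ID@7 stall=1 (RAW on I3.r3 (WB@8)) EX@9 MEM@10 WB@11
I6 mul r5 <- r2,r5: IF@7 ID@9 stall=2 (RAW on I5.r2 (WB@11)) EX@12 MEM@13 WB@14

Answer: 5 6 7 8 9 11 14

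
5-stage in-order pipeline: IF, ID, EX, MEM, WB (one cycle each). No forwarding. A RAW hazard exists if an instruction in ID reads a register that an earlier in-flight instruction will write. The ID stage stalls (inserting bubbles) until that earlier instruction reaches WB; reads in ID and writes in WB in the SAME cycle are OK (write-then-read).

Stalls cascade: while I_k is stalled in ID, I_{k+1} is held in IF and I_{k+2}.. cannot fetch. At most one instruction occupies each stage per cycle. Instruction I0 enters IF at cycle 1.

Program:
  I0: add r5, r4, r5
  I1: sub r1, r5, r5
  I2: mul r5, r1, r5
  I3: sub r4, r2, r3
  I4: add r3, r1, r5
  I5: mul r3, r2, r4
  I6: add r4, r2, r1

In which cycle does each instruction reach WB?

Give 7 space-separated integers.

I0 add r5 <- r4,r5: IF@1 ID@2 stall=0 (-) EX@3 MEM@4 WB@5
I1 sub r1 <- r5,r5: IF@2 ID@3 stall=2 (RAW on I0.r5 (WB@5)) EX@6 MEM@7 WB@8
I2 mul r5 <- r1,r5: IF@3 ID@6 stall=2 (RAW on I1.r1 (WB@8)) EX@9 MEM@10 WB@11
I3 sub r4 <- r2,r3: IF@6 ID@9 stall=0 (-) EX@10 MEM@11 WB@12
I4 add r3 <- r1,r5: IF@9 ID@10 stall=1 (RAW on I2.r5 (WB@11)) EX@12 MEM@13 WB@14
I5 mul r3 <- r2,r4: IF@10 ID@12 stall=0 (-) EX@13 MEM@14 WB@15
I6 add r4 <- r2,r1: IF@12 ID@13 stall=0 (-) EX@14 MEM@15 WB@16

Answer: 5 8 11 12 14 15 16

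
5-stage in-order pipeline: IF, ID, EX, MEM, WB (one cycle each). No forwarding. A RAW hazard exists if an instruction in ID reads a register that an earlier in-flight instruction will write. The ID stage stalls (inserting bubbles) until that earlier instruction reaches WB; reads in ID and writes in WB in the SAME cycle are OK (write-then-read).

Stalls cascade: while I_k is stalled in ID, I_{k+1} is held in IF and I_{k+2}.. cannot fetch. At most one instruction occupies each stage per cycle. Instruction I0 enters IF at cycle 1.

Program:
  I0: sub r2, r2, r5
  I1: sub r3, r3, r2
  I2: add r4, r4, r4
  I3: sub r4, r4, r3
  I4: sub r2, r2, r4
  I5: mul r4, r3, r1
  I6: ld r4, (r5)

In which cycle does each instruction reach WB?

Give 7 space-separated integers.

Answer: 5 8 9 12 15 16 17

Derivation:
I0 sub r2 <- r2,r5: IF@1 ID@2 stall=0 (-) EX@3 MEM@4 WB@5
I1 sub r3 <- r3,r2: IF@2 ID@3 stall=2 (RAW on I0.r2 (WB@5)) EX@6 MEM@7 WB@8
I2 add r4 <- r4,r4: IF@3 ID@6 stall=0 (-) EX@7 MEM@8 WB@9
I3 sub r4 <- r4,r3: IF@6 ID@7 stall=2 (RAW on I2.r4 (WB@9)) EX@10 MEM@11 WB@12
I4 sub r2 <- r2,r4: IF@7 ID@10 stall=2 (RAW on I3.r4 (WB@12)) EX@13 MEM@14 WB@15
I5 mul r4 <- r3,r1: IF@10 ID@13 stall=0 (-) EX@14 MEM@15 WB@16
I6 ld r4 <- r5: IF@13 ID@14 stall=0 (-) EX@15 MEM@16 WB@17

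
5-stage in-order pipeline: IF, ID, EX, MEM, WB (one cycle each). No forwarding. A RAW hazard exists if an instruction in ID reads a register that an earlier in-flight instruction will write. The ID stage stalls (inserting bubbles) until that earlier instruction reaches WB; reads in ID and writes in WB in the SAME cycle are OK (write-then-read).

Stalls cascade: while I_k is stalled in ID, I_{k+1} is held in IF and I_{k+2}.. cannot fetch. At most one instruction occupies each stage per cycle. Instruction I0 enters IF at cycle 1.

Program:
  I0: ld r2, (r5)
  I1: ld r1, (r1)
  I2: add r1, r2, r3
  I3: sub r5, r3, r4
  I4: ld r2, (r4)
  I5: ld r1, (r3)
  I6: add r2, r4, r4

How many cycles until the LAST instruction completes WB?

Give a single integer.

I0 ld r2 <- r5: IF@1 ID@2 stall=0 (-) EX@3 MEM@4 WB@5
I1 ld r1 <- r1: IF@2 ID@3 stall=0 (-) EX@4 MEM@5 WB@6
I2 add r1 <- r2,r3: IF@3 ID@4 stall=1 (RAW on I0.r2 (WB@5)) EX@6 MEM@7 WB@8
I3 sub r5 <- r3,r4: IF@4 ID@6 stall=0 (-) EX@7 MEM@8 WB@9
I4 ld r2 <- r4: IF@6 ID@7 stall=0 (-) EX@8 MEM@9 WB@10
I5 ld r1 <- r3: IF@7 ID@8 stall=0 (-) EX@9 MEM@10 WB@11
I6 add r2 <- r4,r4: IF@8 ID@9 stall=0 (-) EX@10 MEM@11 WB@12

Answer: 12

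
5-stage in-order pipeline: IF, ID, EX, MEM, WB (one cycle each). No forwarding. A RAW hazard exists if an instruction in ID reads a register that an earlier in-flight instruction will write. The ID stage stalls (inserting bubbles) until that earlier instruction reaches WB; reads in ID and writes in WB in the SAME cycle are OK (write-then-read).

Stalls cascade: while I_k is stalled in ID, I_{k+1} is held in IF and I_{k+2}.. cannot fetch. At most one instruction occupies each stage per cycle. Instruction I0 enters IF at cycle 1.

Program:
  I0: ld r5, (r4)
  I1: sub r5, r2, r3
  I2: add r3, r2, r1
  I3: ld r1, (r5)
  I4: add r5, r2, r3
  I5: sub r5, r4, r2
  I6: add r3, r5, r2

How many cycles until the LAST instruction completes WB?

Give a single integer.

Answer: 14

Derivation:
I0 ld r5 <- r4: IF@1 ID@2 stall=0 (-) EX@3 MEM@4 WB@5
I1 sub r5 <- r2,r3: IF@2 ID@3 stall=0 (-) EX@4 MEM@5 WB@6
I2 add r3 <- r2,r1: IF@3 ID@4 stall=0 (-) EX@5 MEM@6 WB@7
I3 ld r1 <- r5: IF@4 ID@5 stall=1 (RAW on I1.r5 (WB@6)) EX@7 MEM@8 WB@9
I4 add r5 <- r2,r3: IF@5 ID@7 stall=0 (-) EX@8 MEM@9 WB@10
I5 sub r5 <- r4,r2: IF@7 ID@8 stall=0 (-) EX@9 MEM@10 WB@11
I6 add r3 <- r5,r2: IF@8 ID@9 stall=2 (RAW on I5.r5 (WB@11)) EX@12 MEM@13 WB@14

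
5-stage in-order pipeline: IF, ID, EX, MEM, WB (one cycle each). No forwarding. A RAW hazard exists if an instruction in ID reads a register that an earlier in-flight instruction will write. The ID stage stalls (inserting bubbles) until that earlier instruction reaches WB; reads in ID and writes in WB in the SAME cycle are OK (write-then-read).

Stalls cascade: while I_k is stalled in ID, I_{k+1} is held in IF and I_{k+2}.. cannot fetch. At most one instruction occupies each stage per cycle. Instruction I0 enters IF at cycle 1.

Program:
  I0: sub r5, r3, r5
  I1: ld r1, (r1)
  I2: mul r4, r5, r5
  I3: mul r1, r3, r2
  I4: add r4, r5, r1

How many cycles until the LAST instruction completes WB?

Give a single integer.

I0 sub r5 <- r3,r5: IF@1 ID@2 stall=0 (-) EX@3 MEM@4 WB@5
I1 ld r1 <- r1: IF@2 ID@3 stall=0 (-) EX@4 MEM@5 WB@6
I2 mul r4 <- r5,r5: IF@3 ID@4 stall=1 (RAW on I0.r5 (WB@5)) EX@6 MEM@7 WB@8
I3 mul r1 <- r3,r2: IF@4 ID@6 stall=0 (-) EX@7 MEM@8 WB@9
I4 add r4 <- r5,r1: IF@6 ID@7 stall=2 (RAW on I3.r1 (WB@9)) EX@10 MEM@11 WB@12

Answer: 12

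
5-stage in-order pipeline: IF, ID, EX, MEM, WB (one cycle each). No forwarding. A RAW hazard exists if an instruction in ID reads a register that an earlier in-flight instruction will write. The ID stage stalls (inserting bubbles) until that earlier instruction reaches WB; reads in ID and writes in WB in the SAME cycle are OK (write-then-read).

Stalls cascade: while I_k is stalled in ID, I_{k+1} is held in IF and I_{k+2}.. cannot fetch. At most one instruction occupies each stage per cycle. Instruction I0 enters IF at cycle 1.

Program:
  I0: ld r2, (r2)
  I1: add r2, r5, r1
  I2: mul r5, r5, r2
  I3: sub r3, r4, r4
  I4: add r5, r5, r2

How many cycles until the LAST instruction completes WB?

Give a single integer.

Answer: 12

Derivation:
I0 ld r2 <- r2: IF@1 ID@2 stall=0 (-) EX@3 MEM@4 WB@5
I1 add r2 <- r5,r1: IF@2 ID@3 stall=0 (-) EX@4 MEM@5 WB@6
I2 mul r5 <- r5,r2: IF@3 ID@4 stall=2 (RAW on I1.r2 (WB@6)) EX@7 MEM@8 WB@9
I3 sub r3 <- r4,r4: IF@4 ID@7 stall=0 (-) EX@8 MEM@9 WB@10
I4 add r5 <- r5,r2: IF@7 ID@8 stall=1 (RAW on I2.r5 (WB@9)) EX@10 MEM@11 WB@12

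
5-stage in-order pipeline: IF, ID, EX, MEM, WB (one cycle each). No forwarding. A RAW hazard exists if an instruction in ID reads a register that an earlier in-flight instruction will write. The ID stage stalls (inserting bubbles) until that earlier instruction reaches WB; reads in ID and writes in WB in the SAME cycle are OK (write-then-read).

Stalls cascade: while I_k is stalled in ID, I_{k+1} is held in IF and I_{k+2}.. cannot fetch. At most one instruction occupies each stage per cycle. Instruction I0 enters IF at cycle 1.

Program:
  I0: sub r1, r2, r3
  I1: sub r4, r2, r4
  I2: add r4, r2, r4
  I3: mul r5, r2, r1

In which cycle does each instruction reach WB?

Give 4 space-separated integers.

I0 sub r1 <- r2,r3: IF@1 ID@2 stall=0 (-) EX@3 MEM@4 WB@5
I1 sub r4 <- r2,r4: IF@2 ID@3 stall=0 (-) EX@4 MEM@5 WB@6
I2 add r4 <- r2,r4: IF@3 ID@4 stall=2 (RAW on I1.r4 (WB@6)) EX@7 MEM@8 WB@9
I3 mul r5 <- r2,r1: IF@4 ID@7 stall=0 (-) EX@8 MEM@9 WB@10

Answer: 5 6 9 10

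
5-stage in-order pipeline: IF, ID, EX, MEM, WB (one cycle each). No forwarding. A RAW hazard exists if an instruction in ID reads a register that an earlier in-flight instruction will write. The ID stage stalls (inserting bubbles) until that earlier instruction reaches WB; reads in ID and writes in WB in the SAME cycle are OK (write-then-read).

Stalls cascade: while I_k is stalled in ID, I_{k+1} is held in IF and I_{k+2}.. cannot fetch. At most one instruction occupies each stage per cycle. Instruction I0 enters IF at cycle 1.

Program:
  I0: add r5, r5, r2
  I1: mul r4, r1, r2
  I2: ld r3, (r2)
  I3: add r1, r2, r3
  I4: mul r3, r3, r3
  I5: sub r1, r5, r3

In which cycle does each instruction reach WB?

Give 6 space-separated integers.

I0 add r5 <- r5,r2: IF@1 ID@2 stall=0 (-) EX@3 MEM@4 WB@5
I1 mul r4 <- r1,r2: IF@2 ID@3 stall=0 (-) EX@4 MEM@5 WB@6
I2 ld r3 <- r2: IF@3 ID@4 stall=0 (-) EX@5 MEM@6 WB@7
I3 add r1 <- r2,r3: IF@4 ID@5 stall=2 (RAW on I2.r3 (WB@7)) EX@8 MEM@9 WB@10
I4 mul r3 <- r3,r3: IF@5 ID@8 stall=0 (-) EX@9 MEM@10 WB@11
I5 sub r1 <- r5,r3: IF@8 ID@9 stall=2 (RAW on I4.r3 (WB@11)) EX@12 MEM@13 WB@14

Answer: 5 6 7 10 11 14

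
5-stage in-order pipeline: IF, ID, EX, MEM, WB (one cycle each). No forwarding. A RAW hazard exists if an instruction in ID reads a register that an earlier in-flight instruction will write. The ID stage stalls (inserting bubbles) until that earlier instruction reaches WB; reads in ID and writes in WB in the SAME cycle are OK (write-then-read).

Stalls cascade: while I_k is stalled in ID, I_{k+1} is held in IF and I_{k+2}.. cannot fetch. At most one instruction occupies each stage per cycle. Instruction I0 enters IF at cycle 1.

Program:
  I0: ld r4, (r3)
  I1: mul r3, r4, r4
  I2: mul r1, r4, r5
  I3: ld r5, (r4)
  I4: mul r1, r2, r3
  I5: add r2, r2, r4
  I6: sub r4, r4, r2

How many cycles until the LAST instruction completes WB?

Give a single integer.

I0 ld r4 <- r3: IF@1 ID@2 stall=0 (-) EX@3 MEM@4 WB@5
I1 mul r3 <- r4,r4: IF@2 ID@3 stall=2 (RAW on I0.r4 (WB@5)) EX@6 MEM@7 WB@8
I2 mul r1 <- r4,r5: IF@3 ID@6 stall=0 (-) EX@7 MEM@8 WB@9
I3 ld r5 <- r4: IF@6 ID@7 stall=0 (-) EX@8 MEM@9 WB@10
I4 mul r1 <- r2,r3: IF@7 ID@8 stall=0 (-) EX@9 MEM@10 WB@11
I5 add r2 <- r2,r4: IF@8 ID@9 stall=0 (-) EX@10 MEM@11 WB@12
I6 sub r4 <- r4,r2: IF@9 ID@10 stall=2 (RAW on I5.r2 (WB@12)) EX@13 MEM@14 WB@15

Answer: 15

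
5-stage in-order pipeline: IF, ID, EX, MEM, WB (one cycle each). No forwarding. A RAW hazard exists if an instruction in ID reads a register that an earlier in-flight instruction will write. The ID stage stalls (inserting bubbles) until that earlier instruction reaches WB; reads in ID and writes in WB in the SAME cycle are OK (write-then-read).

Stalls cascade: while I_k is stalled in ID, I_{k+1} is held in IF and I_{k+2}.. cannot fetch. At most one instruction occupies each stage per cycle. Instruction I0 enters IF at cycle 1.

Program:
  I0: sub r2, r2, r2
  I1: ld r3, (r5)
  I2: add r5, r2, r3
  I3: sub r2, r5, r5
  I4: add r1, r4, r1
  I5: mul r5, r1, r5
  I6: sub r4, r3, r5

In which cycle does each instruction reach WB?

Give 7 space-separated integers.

I0 sub r2 <- r2,r2: IF@1 ID@2 stall=0 (-) EX@3 MEM@4 WB@5
I1 ld r3 <- r5: IF@2 ID@3 stall=0 (-) EX@4 MEM@5 WB@6
I2 add r5 <- r2,r3: IF@3 ID@4 stall=2 (RAW on I1.r3 (WB@6)) EX@7 MEM@8 WB@9
I3 sub r2 <- r5,r5: IF@4 ID@7 stall=2 (RAW on I2.r5 (WB@9)) EX@10 MEM@11 WB@12
I4 add r1 <- r4,r1: IF@7 ID@10 stall=0 (-) EX@11 MEM@12 WB@13
I5 mul r5 <- r1,r5: IF@10 ID@11 stall=2 (RAW on I4.r1 (WB@13)) EX@14 MEM@15 WB@16
I6 sub r4 <- r3,r5: IF@11 ID@14 stall=2 (RAW on I5.r5 (WB@16)) EX@17 MEM@18 WB@19

Answer: 5 6 9 12 13 16 19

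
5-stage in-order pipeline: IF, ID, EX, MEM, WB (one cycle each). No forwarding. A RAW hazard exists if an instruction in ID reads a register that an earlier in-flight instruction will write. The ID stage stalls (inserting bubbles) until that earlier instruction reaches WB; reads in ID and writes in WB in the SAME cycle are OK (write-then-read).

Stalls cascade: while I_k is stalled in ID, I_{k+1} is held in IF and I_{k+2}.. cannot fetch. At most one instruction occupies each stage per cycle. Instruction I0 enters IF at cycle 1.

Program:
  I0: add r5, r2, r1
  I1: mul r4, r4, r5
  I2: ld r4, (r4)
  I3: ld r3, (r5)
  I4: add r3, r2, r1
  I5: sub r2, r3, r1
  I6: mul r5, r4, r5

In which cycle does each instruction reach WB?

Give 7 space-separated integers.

I0 add r5 <- r2,r1: IF@1 ID@2 stall=0 (-) EX@3 MEM@4 WB@5
I1 mul r4 <- r4,r5: IF@2 ID@3 stall=2 (RAW on I0.r5 (WB@5)) EX@6 MEM@7 WB@8
I2 ld r4 <- r4: IF@3 ID@6 stall=2 (RAW on I1.r4 (WB@8)) EX@9 MEM@10 WB@11
I3 ld r3 <- r5: IF@6 ID@9 stall=0 (-) EX@10 MEM@11 WB@12
I4 add r3 <- r2,r1: IF@9 ID@10 stall=0 (-) EX@11 MEM@12 WB@13
I5 sub r2 <- r3,r1: IF@10 ID@11 stall=2 (RAW on I4.r3 (WB@13)) EX@14 MEM@15 WB@16
I6 mul r5 <- r4,r5: IF@11 ID@14 stall=0 (-) EX@15 MEM@16 WB@17

Answer: 5 8 11 12 13 16 17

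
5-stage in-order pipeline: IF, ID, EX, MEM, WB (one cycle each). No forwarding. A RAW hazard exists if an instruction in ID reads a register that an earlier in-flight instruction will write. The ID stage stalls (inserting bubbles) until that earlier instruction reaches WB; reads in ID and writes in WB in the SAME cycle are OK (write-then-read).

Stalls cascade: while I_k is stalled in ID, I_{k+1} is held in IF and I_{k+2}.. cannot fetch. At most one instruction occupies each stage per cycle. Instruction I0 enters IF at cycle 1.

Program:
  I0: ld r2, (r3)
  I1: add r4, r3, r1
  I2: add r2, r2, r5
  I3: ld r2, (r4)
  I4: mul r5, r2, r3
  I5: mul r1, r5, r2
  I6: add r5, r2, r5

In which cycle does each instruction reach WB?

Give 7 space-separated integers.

Answer: 5 6 8 9 12 15 16

Derivation:
I0 ld r2 <- r3: IF@1 ID@2 stall=0 (-) EX@3 MEM@4 WB@5
I1 add r4 <- r3,r1: IF@2 ID@3 stall=0 (-) EX@4 MEM@5 WB@6
I2 add r2 <- r2,r5: IF@3 ID@4 stall=1 (RAW on I0.r2 (WB@5)) EX@6 MEM@7 WB@8
I3 ld r2 <- r4: IF@4 ID@6 stall=0 (-) EX@7 MEM@8 WB@9
I4 mul r5 <- r2,r3: IF@6 ID@7 stall=2 (RAW on I3.r2 (WB@9)) EX@10 MEM@11 WB@12
I5 mul r1 <- r5,r2: IF@7 ID@10 stall=2 (RAW on I4.r5 (WB@12)) EX@13 MEM@14 WB@15
I6 add r5 <- r2,r5: IF@10 ID@13 stall=0 (-) EX@14 MEM@15 WB@16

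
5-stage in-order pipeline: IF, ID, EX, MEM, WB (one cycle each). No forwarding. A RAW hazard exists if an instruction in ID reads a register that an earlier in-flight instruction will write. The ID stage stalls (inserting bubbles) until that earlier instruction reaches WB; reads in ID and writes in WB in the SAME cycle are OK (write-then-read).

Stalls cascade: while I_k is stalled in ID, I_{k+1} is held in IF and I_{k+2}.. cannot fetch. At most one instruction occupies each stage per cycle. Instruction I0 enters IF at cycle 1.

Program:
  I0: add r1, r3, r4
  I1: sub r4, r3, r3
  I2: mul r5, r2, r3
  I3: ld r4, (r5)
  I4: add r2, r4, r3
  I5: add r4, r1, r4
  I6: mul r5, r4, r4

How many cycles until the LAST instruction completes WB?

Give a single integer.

Answer: 17

Derivation:
I0 add r1 <- r3,r4: IF@1 ID@2 stall=0 (-) EX@3 MEM@4 WB@5
I1 sub r4 <- r3,r3: IF@2 ID@3 stall=0 (-) EX@4 MEM@5 WB@6
I2 mul r5 <- r2,r3: IF@3 ID@4 stall=0 (-) EX@5 MEM@6 WB@7
I3 ld r4 <- r5: IF@4 ID@5 stall=2 (RAW on I2.r5 (WB@7)) EX@8 MEM@9 WB@10
I4 add r2 <- r4,r3: IF@5 ID@8 stall=2 (RAW on I3.r4 (WB@10)) EX@11 MEM@12 WB@13
I5 add r4 <- r1,r4: IF@8 ID@11 stall=0 (-) EX@12 MEM@13 WB@14
I6 mul r5 <- r4,r4: IF@11 ID@12 stall=2 (RAW on I5.r4 (WB@14)) EX@15 MEM@16 WB@17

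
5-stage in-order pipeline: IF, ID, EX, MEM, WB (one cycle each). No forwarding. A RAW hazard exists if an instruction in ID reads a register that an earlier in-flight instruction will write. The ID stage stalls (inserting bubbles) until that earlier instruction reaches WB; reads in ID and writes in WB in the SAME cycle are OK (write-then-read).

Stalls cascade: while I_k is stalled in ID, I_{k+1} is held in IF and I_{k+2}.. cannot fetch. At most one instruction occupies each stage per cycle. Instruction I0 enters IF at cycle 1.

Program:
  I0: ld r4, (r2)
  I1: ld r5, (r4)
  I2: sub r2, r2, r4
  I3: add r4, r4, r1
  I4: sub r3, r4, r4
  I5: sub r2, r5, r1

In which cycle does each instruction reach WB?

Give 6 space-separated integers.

I0 ld r4 <- r2: IF@1 ID@2 stall=0 (-) EX@3 MEM@4 WB@5
I1 ld r5 <- r4: IF@2 ID@3 stall=2 (RAW on I0.r4 (WB@5)) EX@6 MEM@7 WB@8
I2 sub r2 <- r2,r4: IF@3 ID@6 stall=0 (-) EX@7 MEM@8 WB@9
I3 add r4 <- r4,r1: IF@6 ID@7 stall=0 (-) EX@8 MEM@9 WB@10
I4 sub r3 <- r4,r4: IF@7 ID@8 stall=2 (RAW on I3.r4 (WB@10)) EX@11 MEM@12 WB@13
I5 sub r2 <- r5,r1: IF@8 ID@11 stall=0 (-) EX@12 MEM@13 WB@14

Answer: 5 8 9 10 13 14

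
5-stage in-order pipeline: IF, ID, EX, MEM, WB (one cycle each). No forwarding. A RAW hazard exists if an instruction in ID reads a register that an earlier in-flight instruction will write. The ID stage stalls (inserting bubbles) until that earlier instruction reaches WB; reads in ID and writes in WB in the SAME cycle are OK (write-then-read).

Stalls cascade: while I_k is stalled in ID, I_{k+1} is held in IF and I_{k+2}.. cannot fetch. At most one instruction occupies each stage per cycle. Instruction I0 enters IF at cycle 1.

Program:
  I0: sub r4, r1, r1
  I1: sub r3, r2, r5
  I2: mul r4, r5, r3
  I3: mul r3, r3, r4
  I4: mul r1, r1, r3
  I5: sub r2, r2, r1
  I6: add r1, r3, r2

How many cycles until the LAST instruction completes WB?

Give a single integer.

I0 sub r4 <- r1,r1: IF@1 ID@2 stall=0 (-) EX@3 MEM@4 WB@5
I1 sub r3 <- r2,r5: IF@2 ID@3 stall=0 (-) EX@4 MEM@5 WB@6
I2 mul r4 <- r5,r3: IF@3 ID@4 stall=2 (RAW on I1.r3 (WB@6)) EX@7 MEM@8 WB@9
I3 mul r3 <- r3,r4: IF@4 ID@7 stall=2 (RAW on I2.r4 (WB@9)) EX@10 MEM@11 WB@12
I4 mul r1 <- r1,r3: IF@7 ID@10 stall=2 (RAW on I3.r3 (WB@12)) EX@13 MEM@14 WB@15
I5 sub r2 <- r2,r1: IF@10 ID@13 stall=2 (RAW on I4.r1 (WB@15)) EX@16 MEM@17 WB@18
I6 add r1 <- r3,r2: IF@13 ID@16 stall=2 (RAW on I5.r2 (WB@18)) EX@19 MEM@20 WB@21

Answer: 21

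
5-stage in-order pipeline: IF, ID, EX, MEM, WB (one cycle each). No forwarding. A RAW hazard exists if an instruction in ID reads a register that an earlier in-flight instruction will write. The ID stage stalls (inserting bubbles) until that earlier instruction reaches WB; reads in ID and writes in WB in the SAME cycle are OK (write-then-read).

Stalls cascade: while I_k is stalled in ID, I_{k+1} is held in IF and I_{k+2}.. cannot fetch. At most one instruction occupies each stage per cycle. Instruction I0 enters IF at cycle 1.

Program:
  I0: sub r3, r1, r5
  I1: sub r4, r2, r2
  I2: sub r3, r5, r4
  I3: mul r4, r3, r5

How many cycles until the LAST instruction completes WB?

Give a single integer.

I0 sub r3 <- r1,r5: IF@1 ID@2 stall=0 (-) EX@3 MEM@4 WB@5
I1 sub r4 <- r2,r2: IF@2 ID@3 stall=0 (-) EX@4 MEM@5 WB@6
I2 sub r3 <- r5,r4: IF@3 ID@4 stall=2 (RAW on I1.r4 (WB@6)) EX@7 MEM@8 WB@9
I3 mul r4 <- r3,r5: IF@4 ID@7 stall=2 (RAW on I2.r3 (WB@9)) EX@10 MEM@11 WB@12

Answer: 12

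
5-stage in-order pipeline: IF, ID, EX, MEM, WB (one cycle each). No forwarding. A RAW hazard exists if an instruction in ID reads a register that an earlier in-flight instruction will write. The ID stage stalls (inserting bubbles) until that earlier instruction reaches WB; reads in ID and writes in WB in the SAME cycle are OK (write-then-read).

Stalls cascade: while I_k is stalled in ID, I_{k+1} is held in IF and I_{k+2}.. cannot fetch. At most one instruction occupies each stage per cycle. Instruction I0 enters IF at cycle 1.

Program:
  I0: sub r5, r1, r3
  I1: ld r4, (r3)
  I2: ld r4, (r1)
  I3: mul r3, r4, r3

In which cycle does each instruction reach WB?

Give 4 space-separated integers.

I0 sub r5 <- r1,r3: IF@1 ID@2 stall=0 (-) EX@3 MEM@4 WB@5
I1 ld r4 <- r3: IF@2 ID@3 stall=0 (-) EX@4 MEM@5 WB@6
I2 ld r4 <- r1: IF@3 ID@4 stall=0 (-) EX@5 MEM@6 WB@7
I3 mul r3 <- r4,r3: IF@4 ID@5 stall=2 (RAW on I2.r4 (WB@7)) EX@8 MEM@9 WB@10

Answer: 5 6 7 10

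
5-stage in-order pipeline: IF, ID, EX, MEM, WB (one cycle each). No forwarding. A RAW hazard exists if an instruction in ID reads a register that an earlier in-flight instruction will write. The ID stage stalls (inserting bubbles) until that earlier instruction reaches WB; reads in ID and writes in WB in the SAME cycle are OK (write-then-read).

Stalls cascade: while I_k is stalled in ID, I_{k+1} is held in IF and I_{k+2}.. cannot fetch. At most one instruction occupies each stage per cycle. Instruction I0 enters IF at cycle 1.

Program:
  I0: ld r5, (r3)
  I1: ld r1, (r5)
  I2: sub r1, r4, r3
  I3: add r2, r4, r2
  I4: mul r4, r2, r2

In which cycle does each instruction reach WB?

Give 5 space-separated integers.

Answer: 5 8 9 10 13

Derivation:
I0 ld r5 <- r3: IF@1 ID@2 stall=0 (-) EX@3 MEM@4 WB@5
I1 ld r1 <- r5: IF@2 ID@3 stall=2 (RAW on I0.r5 (WB@5)) EX@6 MEM@7 WB@8
I2 sub r1 <- r4,r3: IF@3 ID@6 stall=0 (-) EX@7 MEM@8 WB@9
I3 add r2 <- r4,r2: IF@6 ID@7 stall=0 (-) EX@8 MEM@9 WB@10
I4 mul r4 <- r2,r2: IF@7 ID@8 stall=2 (RAW on I3.r2 (WB@10)) EX@11 MEM@12 WB@13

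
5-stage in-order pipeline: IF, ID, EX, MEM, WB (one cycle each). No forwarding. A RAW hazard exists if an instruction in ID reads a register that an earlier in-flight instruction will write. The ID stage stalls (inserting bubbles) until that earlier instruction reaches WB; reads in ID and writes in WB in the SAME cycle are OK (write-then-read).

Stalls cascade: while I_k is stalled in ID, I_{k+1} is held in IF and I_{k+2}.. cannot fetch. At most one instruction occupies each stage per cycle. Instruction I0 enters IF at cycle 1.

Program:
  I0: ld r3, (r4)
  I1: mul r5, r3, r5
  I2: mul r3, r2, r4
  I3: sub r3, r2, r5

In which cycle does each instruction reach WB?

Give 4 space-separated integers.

I0 ld r3 <- r4: IF@1 ID@2 stall=0 (-) EX@3 MEM@4 WB@5
I1 mul r5 <- r3,r5: IF@2 ID@3 stall=2 (RAW on I0.r3 (WB@5)) EX@6 MEM@7 WB@8
I2 mul r3 <- r2,r4: IF@3 ID@6 stall=0 (-) EX@7 MEM@8 WB@9
I3 sub r3 <- r2,r5: IF@6 ID@7 stall=1 (RAW on I1.r5 (WB@8)) EX@9 MEM@10 WB@11

Answer: 5 8 9 11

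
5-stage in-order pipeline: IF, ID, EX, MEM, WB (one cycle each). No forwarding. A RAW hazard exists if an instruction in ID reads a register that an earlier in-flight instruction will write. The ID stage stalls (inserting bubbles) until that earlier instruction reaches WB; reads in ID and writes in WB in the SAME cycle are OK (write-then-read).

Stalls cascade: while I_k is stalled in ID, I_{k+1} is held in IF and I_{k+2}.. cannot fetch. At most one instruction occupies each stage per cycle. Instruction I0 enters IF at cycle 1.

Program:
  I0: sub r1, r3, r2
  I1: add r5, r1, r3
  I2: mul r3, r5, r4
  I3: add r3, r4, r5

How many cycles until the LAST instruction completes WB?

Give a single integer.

I0 sub r1 <- r3,r2: IF@1 ID@2 stall=0 (-) EX@3 MEM@4 WB@5
I1 add r5 <- r1,r3: IF@2 ID@3 stall=2 (RAW on I0.r1 (WB@5)) EX@6 MEM@7 WB@8
I2 mul r3 <- r5,r4: IF@3 ID@6 stall=2 (RAW on I1.r5 (WB@8)) EX@9 MEM@10 WB@11
I3 add r3 <- r4,r5: IF@6 ID@9 stall=0 (-) EX@10 MEM@11 WB@12

Answer: 12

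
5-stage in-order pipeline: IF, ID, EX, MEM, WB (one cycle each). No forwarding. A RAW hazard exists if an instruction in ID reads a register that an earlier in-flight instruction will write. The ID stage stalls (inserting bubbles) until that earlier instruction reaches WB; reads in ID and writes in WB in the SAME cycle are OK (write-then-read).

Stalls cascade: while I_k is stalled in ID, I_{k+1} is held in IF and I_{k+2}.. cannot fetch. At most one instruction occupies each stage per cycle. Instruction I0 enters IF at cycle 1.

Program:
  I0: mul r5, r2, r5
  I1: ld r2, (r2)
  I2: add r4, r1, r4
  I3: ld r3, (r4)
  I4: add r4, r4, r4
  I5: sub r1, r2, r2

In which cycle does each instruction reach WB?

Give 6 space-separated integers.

Answer: 5 6 7 10 11 12

Derivation:
I0 mul r5 <- r2,r5: IF@1 ID@2 stall=0 (-) EX@3 MEM@4 WB@5
I1 ld r2 <- r2: IF@2 ID@3 stall=0 (-) EX@4 MEM@5 WB@6
I2 add r4 <- r1,r4: IF@3 ID@4 stall=0 (-) EX@5 MEM@6 WB@7
I3 ld r3 <- r4: IF@4 ID@5 stall=2 (RAW on I2.r4 (WB@7)) EX@8 MEM@9 WB@10
I4 add r4 <- r4,r4: IF@5 ID@8 stall=0 (-) EX@9 MEM@10 WB@11
I5 sub r1 <- r2,r2: IF@8 ID@9 stall=0 (-) EX@10 MEM@11 WB@12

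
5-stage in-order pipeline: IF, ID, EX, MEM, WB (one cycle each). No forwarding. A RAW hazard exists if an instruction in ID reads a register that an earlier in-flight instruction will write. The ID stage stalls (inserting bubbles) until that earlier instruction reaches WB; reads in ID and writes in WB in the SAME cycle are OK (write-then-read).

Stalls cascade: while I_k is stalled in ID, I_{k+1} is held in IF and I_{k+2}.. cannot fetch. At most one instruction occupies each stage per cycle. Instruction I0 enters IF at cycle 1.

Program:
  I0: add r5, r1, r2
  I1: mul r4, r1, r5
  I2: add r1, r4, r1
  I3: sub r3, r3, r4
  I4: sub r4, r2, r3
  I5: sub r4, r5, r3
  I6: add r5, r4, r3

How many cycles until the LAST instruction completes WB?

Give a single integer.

I0 add r5 <- r1,r2: IF@1 ID@2 stall=0 (-) EX@3 MEM@4 WB@5
I1 mul r4 <- r1,r5: IF@2 ID@3 stall=2 (RAW on I0.r5 (WB@5)) EX@6 MEM@7 WB@8
I2 add r1 <- r4,r1: IF@3 ID@6 stall=2 (RAW on I1.r4 (WB@8)) EX@9 MEM@10 WB@11
I3 sub r3 <- r3,r4: IF@6 ID@9 stall=0 (-) EX@10 MEM@11 WB@12
I4 sub r4 <- r2,r3: IF@9 ID@10 stall=2 (RAW on I3.r3 (WB@12)) EX@13 MEM@14 WB@15
I5 sub r4 <- r5,r3: IF@10 ID@13 stall=0 (-) EX@14 MEM@15 WB@16
I6 add r5 <- r4,r3: IF@13 ID@14 stall=2 (RAW on I5.r4 (WB@16)) EX@17 MEM@18 WB@19

Answer: 19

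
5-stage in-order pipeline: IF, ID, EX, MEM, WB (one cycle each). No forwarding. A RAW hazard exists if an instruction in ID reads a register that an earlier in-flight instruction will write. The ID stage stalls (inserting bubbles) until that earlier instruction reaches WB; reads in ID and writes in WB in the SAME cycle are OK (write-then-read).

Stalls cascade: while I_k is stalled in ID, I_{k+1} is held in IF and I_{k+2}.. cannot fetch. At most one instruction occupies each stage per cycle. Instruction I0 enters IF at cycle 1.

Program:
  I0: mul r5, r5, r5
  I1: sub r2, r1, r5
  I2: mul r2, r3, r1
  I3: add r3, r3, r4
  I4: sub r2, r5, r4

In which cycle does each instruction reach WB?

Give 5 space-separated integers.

I0 mul r5 <- r5,r5: IF@1 ID@2 stall=0 (-) EX@3 MEM@4 WB@5
I1 sub r2 <- r1,r5: IF@2 ID@3 stall=2 (RAW on I0.r5 (WB@5)) EX@6 MEM@7 WB@8
I2 mul r2 <- r3,r1: IF@3 ID@6 stall=0 (-) EX@7 MEM@8 WB@9
I3 add r3 <- r3,r4: IF@6 ID@7 stall=0 (-) EX@8 MEM@9 WB@10
I4 sub r2 <- r5,r4: IF@7 ID@8 stall=0 (-) EX@9 MEM@10 WB@11

Answer: 5 8 9 10 11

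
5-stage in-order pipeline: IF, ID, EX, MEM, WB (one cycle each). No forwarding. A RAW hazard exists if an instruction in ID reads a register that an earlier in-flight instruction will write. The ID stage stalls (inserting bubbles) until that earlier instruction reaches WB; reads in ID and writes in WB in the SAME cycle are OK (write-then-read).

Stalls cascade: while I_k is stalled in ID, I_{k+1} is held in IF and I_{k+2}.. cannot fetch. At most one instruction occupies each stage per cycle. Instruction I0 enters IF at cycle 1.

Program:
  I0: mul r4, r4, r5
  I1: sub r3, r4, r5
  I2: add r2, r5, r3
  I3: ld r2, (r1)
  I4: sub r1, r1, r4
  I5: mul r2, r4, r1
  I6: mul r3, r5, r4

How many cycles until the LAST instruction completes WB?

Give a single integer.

Answer: 17

Derivation:
I0 mul r4 <- r4,r5: IF@1 ID@2 stall=0 (-) EX@3 MEM@4 WB@5
I1 sub r3 <- r4,r5: IF@2 ID@3 stall=2 (RAW on I0.r4 (WB@5)) EX@6 MEM@7 WB@8
I2 add r2 <- r5,r3: IF@3 ID@6 stall=2 (RAW on I1.r3 (WB@8)) EX@9 MEM@10 WB@11
I3 ld r2 <- r1: IF@6 ID@9 stall=0 (-) EX@10 MEM@11 WB@12
I4 sub r1 <- r1,r4: IF@9 ID@10 stall=0 (-) EX@11 MEM@12 WB@13
I5 mul r2 <- r4,r1: IF@10 ID@11 stall=2 (RAW on I4.r1 (WB@13)) EX@14 MEM@15 WB@16
I6 mul r3 <- r5,r4: IF@11 ID@14 stall=0 (-) EX@15 MEM@16 WB@17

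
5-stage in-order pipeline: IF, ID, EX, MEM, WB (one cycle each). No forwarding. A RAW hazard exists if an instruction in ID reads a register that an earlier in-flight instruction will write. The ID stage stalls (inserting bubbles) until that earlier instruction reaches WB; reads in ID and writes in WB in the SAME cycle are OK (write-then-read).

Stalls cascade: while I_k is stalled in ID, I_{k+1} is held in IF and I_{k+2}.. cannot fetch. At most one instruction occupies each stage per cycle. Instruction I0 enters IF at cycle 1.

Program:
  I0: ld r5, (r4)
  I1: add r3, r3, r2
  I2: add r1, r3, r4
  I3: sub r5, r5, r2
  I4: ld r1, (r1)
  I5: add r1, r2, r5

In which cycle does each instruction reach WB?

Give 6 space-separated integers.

I0 ld r5 <- r4: IF@1 ID@2 stall=0 (-) EX@3 MEM@4 WB@5
I1 add r3 <- r3,r2: IF@2 ID@3 stall=0 (-) EX@4 MEM@5 WB@6
I2 add r1 <- r3,r4: IF@3 ID@4 stall=2 (RAW on I1.r3 (WB@6)) EX@7 MEM@8 WB@9
I3 sub r5 <- r5,r2: IF@4 ID@7 stall=0 (-) EX@8 MEM@9 WB@10
I4 ld r1 <- r1: IF@7 ID@8 stall=1 (RAW on I2.r1 (WB@9)) EX@10 MEM@11 WB@12
I5 add r1 <- r2,r5: IF@8 ID@10 stall=0 (-) EX@11 MEM@12 WB@13

Answer: 5 6 9 10 12 13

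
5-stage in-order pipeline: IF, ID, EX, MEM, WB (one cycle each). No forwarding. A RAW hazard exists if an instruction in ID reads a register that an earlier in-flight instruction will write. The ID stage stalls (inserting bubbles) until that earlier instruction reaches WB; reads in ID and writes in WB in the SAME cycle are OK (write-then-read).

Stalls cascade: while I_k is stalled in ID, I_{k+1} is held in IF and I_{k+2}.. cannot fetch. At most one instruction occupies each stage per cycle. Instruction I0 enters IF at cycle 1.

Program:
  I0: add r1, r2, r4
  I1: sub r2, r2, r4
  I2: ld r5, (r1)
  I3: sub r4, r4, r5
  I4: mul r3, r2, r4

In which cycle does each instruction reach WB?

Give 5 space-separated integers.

I0 add r1 <- r2,r4: IF@1 ID@2 stall=0 (-) EX@3 MEM@4 WB@5
I1 sub r2 <- r2,r4: IF@2 ID@3 stall=0 (-) EX@4 MEM@5 WB@6
I2 ld r5 <- r1: IF@3 ID@4 stall=1 (RAW on I0.r1 (WB@5)) EX@6 MEM@7 WB@8
I3 sub r4 <- r4,r5: IF@4 ID@6 stall=2 (RAW on I2.r5 (WB@8)) EX@9 MEM@10 WB@11
I4 mul r3 <- r2,r4: IF@6 ID@9 stall=2 (RAW on I3.r4 (WB@11)) EX@12 MEM@13 WB@14

Answer: 5 6 8 11 14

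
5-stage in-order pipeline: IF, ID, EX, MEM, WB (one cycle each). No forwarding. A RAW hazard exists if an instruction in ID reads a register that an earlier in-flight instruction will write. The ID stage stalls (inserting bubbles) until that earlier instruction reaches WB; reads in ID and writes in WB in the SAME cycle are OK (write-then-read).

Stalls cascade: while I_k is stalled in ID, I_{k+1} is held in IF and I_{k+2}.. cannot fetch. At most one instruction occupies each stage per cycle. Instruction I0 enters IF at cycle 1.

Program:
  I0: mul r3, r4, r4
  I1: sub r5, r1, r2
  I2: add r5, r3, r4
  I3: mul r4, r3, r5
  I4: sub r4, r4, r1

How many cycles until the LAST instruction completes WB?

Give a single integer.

I0 mul r3 <- r4,r4: IF@1 ID@2 stall=0 (-) EX@3 MEM@4 WB@5
I1 sub r5 <- r1,r2: IF@2 ID@3 stall=0 (-) EX@4 MEM@5 WB@6
I2 add r5 <- r3,r4: IF@3 ID@4 stall=1 (RAW on I0.r3 (WB@5)) EX@6 MEM@7 WB@8
I3 mul r4 <- r3,r5: IF@4 ID@6 stall=2 (RAW on I2.r5 (WB@8)) EX@9 MEM@10 WB@11
I4 sub r4 <- r4,r1: IF@6 ID@9 stall=2 (RAW on I3.r4 (WB@11)) EX@12 MEM@13 WB@14

Answer: 14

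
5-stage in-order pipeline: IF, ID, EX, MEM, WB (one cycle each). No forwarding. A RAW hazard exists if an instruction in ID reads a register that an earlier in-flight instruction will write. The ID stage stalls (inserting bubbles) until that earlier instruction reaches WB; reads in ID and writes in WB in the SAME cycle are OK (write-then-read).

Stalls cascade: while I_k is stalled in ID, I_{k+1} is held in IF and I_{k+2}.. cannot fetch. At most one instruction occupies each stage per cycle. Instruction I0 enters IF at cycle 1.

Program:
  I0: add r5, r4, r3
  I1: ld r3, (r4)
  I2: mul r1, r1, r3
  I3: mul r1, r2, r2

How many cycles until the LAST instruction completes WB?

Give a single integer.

Answer: 10

Derivation:
I0 add r5 <- r4,r3: IF@1 ID@2 stall=0 (-) EX@3 MEM@4 WB@5
I1 ld r3 <- r4: IF@2 ID@3 stall=0 (-) EX@4 MEM@5 WB@6
I2 mul r1 <- r1,r3: IF@3 ID@4 stall=2 (RAW on I1.r3 (WB@6)) EX@7 MEM@8 WB@9
I3 mul r1 <- r2,r2: IF@4 ID@7 stall=0 (-) EX@8 MEM@9 WB@10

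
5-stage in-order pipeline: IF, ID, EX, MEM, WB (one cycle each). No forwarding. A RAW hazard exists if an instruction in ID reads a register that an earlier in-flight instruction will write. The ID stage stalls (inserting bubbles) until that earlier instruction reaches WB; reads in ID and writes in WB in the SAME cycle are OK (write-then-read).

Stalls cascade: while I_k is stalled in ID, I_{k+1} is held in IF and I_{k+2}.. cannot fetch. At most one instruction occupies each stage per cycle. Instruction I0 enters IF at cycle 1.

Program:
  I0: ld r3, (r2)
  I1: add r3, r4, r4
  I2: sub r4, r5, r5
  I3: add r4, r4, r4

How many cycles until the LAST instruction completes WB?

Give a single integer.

I0 ld r3 <- r2: IF@1 ID@2 stall=0 (-) EX@3 MEM@4 WB@5
I1 add r3 <- r4,r4: IF@2 ID@3 stall=0 (-) EX@4 MEM@5 WB@6
I2 sub r4 <- r5,r5: IF@3 ID@4 stall=0 (-) EX@5 MEM@6 WB@7
I3 add r4 <- r4,r4: IF@4 ID@5 stall=2 (RAW on I2.r4 (WB@7)) EX@8 MEM@9 WB@10

Answer: 10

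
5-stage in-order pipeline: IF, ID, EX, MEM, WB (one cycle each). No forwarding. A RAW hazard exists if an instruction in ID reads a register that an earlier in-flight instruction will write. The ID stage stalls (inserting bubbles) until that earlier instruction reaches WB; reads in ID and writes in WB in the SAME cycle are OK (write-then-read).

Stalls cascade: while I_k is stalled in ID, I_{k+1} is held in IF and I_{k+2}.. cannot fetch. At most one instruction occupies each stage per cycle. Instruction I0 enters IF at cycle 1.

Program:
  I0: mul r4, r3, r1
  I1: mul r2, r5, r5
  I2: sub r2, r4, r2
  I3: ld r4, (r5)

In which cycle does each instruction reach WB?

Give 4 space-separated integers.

Answer: 5 6 9 10

Derivation:
I0 mul r4 <- r3,r1: IF@1 ID@2 stall=0 (-) EX@3 MEM@4 WB@5
I1 mul r2 <- r5,r5: IF@2 ID@3 stall=0 (-) EX@4 MEM@5 WB@6
I2 sub r2 <- r4,r2: IF@3 ID@4 stall=2 (RAW on I1.r2 (WB@6)) EX@7 MEM@8 WB@9
I3 ld r4 <- r5: IF@4 ID@7 stall=0 (-) EX@8 MEM@9 WB@10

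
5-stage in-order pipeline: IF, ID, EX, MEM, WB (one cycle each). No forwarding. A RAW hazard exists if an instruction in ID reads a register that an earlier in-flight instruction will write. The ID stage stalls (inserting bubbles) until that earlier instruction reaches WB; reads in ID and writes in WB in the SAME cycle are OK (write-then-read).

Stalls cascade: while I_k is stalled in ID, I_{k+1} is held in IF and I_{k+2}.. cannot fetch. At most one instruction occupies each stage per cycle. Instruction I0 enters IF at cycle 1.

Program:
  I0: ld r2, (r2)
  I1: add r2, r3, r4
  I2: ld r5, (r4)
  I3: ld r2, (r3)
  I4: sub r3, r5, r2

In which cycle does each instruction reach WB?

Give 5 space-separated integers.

I0 ld r2 <- r2: IF@1 ID@2 stall=0 (-) EX@3 MEM@4 WB@5
I1 add r2 <- r3,r4: IF@2 ID@3 stall=0 (-) EX@4 MEM@5 WB@6
I2 ld r5 <- r4: IF@3 ID@4 stall=0 (-) EX@5 MEM@6 WB@7
I3 ld r2 <- r3: IF@4 ID@5 stall=0 (-) EX@6 MEM@7 WB@8
I4 sub r3 <- r5,r2: IF@5 ID@6 stall=2 (RAW on I3.r2 (WB@8)) EX@9 MEM@10 WB@11

Answer: 5 6 7 8 11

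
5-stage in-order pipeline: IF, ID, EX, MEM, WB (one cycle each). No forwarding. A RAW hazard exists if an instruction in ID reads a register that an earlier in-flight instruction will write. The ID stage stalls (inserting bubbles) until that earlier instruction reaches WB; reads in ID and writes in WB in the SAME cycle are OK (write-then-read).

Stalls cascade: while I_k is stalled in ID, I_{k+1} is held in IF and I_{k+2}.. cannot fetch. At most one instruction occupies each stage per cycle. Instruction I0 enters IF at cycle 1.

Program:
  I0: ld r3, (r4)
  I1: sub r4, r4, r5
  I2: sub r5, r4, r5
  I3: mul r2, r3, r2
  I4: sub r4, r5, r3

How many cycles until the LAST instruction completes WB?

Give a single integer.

I0 ld r3 <- r4: IF@1 ID@2 stall=0 (-) EX@3 MEM@4 WB@5
I1 sub r4 <- r4,r5: IF@2 ID@3 stall=0 (-) EX@4 MEM@5 WB@6
I2 sub r5 <- r4,r5: IF@3 ID@4 stall=2 (RAW on I1.r4 (WB@6)) EX@7 MEM@8 WB@9
I3 mul r2 <- r3,r2: IF@4 ID@7 stall=0 (-) EX@8 MEM@9 WB@10
I4 sub r4 <- r5,r3: IF@7 ID@8 stall=1 (RAW on I2.r5 (WB@9)) EX@10 MEM@11 WB@12

Answer: 12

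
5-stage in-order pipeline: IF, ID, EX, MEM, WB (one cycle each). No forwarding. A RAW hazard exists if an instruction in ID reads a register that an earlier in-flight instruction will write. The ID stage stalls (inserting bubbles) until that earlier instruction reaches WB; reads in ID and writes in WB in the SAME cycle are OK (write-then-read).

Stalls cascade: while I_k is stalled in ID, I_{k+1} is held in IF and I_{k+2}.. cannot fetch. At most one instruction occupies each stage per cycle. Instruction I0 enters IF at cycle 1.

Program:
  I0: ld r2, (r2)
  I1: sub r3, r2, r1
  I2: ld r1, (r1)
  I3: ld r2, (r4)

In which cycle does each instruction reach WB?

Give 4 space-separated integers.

Answer: 5 8 9 10

Derivation:
I0 ld r2 <- r2: IF@1 ID@2 stall=0 (-) EX@3 MEM@4 WB@5
I1 sub r3 <- r2,r1: IF@2 ID@3 stall=2 (RAW on I0.r2 (WB@5)) EX@6 MEM@7 WB@8
I2 ld r1 <- r1: IF@3 ID@6 stall=0 (-) EX@7 MEM@8 WB@9
I3 ld r2 <- r4: IF@6 ID@7 stall=0 (-) EX@8 MEM@9 WB@10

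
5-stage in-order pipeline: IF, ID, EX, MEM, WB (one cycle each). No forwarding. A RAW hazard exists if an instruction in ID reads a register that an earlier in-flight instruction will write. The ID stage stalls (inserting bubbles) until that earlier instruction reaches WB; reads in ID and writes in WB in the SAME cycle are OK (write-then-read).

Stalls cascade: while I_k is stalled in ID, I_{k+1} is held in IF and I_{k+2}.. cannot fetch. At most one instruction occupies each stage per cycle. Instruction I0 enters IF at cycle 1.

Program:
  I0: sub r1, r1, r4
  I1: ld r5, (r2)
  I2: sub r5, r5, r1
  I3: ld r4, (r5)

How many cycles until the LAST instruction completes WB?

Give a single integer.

Answer: 12

Derivation:
I0 sub r1 <- r1,r4: IF@1 ID@2 stall=0 (-) EX@3 MEM@4 WB@5
I1 ld r5 <- r2: IF@2 ID@3 stall=0 (-) EX@4 MEM@5 WB@6
I2 sub r5 <- r5,r1: IF@3 ID@4 stall=2 (RAW on I1.r5 (WB@6)) EX@7 MEM@8 WB@9
I3 ld r4 <- r5: IF@4 ID@7 stall=2 (RAW on I2.r5 (WB@9)) EX@10 MEM@11 WB@12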